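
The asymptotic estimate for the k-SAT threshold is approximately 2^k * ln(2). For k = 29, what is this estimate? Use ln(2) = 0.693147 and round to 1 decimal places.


Using the asymptotic formula: threshold ~ 2^k * ln(2).
2^29 = 536870912.
536870912 * 0.693147 = 372130462.0.

372130462.0


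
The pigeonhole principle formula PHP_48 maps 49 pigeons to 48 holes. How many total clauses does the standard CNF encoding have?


The PHP encoding has two parts:
1) At-least-one-hole clauses: 49 (one per pigeon, each with 48 literals).
2) At-most-one-pigeon-per-hole clauses: 48 holes * C(49,2) = 48 * 1176 = 56448.
Total clauses = 49 + 56448 = 56497.

56497


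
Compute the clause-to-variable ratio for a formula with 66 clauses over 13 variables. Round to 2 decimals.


Clause-to-variable ratio = clauses / variables.
66 / 13 = 5.08.

5.08


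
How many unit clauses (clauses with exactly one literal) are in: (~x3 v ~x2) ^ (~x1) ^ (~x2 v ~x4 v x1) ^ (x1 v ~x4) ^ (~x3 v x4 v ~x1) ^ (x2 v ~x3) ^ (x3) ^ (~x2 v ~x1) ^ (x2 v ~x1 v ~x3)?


A unit clause contains exactly one literal.
Unit clauses found: (~x1), (x3).
Count = 2.

2


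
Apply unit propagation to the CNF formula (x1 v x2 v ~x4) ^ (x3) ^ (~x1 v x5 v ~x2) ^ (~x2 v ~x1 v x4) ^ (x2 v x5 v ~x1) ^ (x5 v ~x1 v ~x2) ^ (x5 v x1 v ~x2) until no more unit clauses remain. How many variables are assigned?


Unit propagation repeatedly assigns the literal in any unit clause, then simplifies.
Assignments in order: x3 = T.
No further unit clauses remain.
Total variables assigned = 1.

1


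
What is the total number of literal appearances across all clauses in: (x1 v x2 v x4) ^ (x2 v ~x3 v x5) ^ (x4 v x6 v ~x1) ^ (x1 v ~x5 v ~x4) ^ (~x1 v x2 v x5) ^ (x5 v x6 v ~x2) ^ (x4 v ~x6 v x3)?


Clause lengths: 3, 3, 3, 3, 3, 3, 3.
Sum = 3 + 3 + 3 + 3 + 3 + 3 + 3 = 21.

21


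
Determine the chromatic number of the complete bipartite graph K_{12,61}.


K_{12,61} is bipartite by definition: the two parts are independent sets, with every edge crossing between them.
Color all vertices in one part with color 1 and all vertices in the other part with color 2.
Since the graph has at least one edge, one color does not suffice.
Chromatic number = 2.

2


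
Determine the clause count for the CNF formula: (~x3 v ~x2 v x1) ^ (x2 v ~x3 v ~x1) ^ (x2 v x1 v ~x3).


Each group enclosed in parentheses joined by ^ is one clause.
Counting the conjuncts: 3 clauses.

3


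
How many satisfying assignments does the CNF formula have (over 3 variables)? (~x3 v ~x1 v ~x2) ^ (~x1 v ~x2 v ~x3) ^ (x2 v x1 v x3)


Enumerate all 8 truth assignments over 3 variables.
Test each against every clause.
Satisfying assignments found: 6.

6


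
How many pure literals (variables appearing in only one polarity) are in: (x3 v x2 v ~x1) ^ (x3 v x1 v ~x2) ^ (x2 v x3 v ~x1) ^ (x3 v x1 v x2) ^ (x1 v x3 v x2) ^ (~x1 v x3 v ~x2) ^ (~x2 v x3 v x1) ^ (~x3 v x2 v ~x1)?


A pure literal appears in only one polarity across all clauses.
No pure literals found.
Count = 0.

0


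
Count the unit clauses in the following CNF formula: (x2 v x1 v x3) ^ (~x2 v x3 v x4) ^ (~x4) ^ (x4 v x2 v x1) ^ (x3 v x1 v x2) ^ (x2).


A unit clause contains exactly one literal.
Unit clauses found: (~x4), (x2).
Count = 2.

2


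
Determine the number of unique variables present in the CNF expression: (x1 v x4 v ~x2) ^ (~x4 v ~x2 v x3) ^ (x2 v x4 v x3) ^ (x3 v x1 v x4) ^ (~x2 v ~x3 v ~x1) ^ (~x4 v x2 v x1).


Identify each distinct variable in the formula.
Variables found: x1, x2, x3, x4.
Total distinct variables = 4.

4


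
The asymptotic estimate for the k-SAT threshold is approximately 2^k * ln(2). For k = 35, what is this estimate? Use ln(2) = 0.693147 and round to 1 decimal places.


Using the asymptotic formula: threshold ~ 2^k * ln(2).
2^35 = 34359738368.
34359738368 * 0.693147 = 23816349570.6.

23816349570.6


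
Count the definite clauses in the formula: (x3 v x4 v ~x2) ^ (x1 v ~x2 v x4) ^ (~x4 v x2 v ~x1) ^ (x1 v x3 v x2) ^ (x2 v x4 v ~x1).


A definite clause has exactly one positive literal.
Clause 1: 2 positive -> not definite
Clause 2: 2 positive -> not definite
Clause 3: 1 positive -> definite
Clause 4: 3 positive -> not definite
Clause 5: 2 positive -> not definite
Definite clause count = 1.

1


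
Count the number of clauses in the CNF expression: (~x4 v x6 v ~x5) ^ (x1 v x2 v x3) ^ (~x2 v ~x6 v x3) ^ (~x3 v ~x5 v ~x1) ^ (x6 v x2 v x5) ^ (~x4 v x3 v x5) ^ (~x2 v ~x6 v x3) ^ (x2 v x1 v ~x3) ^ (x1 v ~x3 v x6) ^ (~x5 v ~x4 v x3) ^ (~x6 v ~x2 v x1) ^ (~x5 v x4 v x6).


Each group enclosed in parentheses joined by ^ is one clause.
Counting the conjuncts: 12 clauses.

12


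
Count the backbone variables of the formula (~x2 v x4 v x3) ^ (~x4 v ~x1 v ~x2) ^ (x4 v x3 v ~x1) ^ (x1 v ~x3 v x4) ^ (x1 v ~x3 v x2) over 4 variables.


Find all satisfying assignments: 8 model(s).
Check which variables have the same value in every model.
No variable is fixed across all models.
Backbone size = 0.

0


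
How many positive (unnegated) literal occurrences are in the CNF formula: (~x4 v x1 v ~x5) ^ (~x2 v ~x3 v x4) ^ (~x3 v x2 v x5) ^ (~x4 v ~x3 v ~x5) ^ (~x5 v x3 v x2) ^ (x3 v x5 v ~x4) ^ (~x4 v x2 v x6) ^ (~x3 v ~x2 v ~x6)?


Scan each clause for unnegated literals.
Clause 1: 1 positive; Clause 2: 1 positive; Clause 3: 2 positive; Clause 4: 0 positive; Clause 5: 2 positive; Clause 6: 2 positive; Clause 7: 2 positive; Clause 8: 0 positive.
Total positive literal occurrences = 10.

10


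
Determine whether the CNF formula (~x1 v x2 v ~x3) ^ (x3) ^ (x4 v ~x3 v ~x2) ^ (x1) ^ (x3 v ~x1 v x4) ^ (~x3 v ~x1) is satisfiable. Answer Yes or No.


Check all 16 possible truth assignments.
Number of satisfying assignments found: 0.
The formula is unsatisfiable.

No


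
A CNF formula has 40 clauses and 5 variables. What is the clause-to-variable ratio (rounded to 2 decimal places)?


Clause-to-variable ratio = clauses / variables.
40 / 5 = 8.0.

8.0


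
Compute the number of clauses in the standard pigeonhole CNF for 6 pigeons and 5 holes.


The PHP encoding has two parts:
1) At-least-one-hole clauses: 6 (one per pigeon, each with 5 literals).
2) At-most-one-pigeon-per-hole clauses: 5 holes * C(6,2) = 5 * 15 = 75.
Total clauses = 6 + 75 = 81.

81


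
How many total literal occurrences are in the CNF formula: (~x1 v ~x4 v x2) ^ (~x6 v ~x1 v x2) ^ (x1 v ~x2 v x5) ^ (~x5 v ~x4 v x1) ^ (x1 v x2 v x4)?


Clause lengths: 3, 3, 3, 3, 3.
Sum = 3 + 3 + 3 + 3 + 3 = 15.

15


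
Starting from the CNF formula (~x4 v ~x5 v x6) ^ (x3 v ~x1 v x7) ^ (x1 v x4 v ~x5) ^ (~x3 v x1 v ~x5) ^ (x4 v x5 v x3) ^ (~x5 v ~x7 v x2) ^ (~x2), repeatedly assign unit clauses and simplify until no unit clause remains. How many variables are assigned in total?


Unit propagation repeatedly assigns the literal in any unit clause, then simplifies.
Assignments in order: x2 = F.
No further unit clauses remain.
Total variables assigned = 1.

1


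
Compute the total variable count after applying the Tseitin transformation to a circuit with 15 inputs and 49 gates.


The Tseitin transformation introduces one auxiliary variable per gate.
Total variables = inputs + gates = 15 + 49 = 64.

64


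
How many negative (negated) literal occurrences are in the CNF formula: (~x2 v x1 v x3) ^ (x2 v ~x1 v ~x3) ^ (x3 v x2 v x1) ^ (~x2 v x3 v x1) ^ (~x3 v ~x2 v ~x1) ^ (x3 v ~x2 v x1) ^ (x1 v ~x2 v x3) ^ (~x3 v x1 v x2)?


Scan each clause for negated literals.
Clause 1: 1 negative; Clause 2: 2 negative; Clause 3: 0 negative; Clause 4: 1 negative; Clause 5: 3 negative; Clause 6: 1 negative; Clause 7: 1 negative; Clause 8: 1 negative.
Total negative literal occurrences = 10.

10


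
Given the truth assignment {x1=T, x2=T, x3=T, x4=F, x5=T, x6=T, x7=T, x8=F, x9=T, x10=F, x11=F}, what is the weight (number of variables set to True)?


The weight is the number of variables assigned True.
True variables: x1, x2, x3, x5, x6, x7, x9.
Weight = 7.

7


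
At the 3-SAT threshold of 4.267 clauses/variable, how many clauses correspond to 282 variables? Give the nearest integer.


The 3-SAT phase transition occurs at approximately 4.267 clauses per variable.
m = 4.267 * 282 = 1203.294.
Rounded to nearest integer: 1203.

1203


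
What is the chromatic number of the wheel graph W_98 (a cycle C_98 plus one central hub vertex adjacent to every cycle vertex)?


W_98 consists of the cycle C_98 together with a hub vertex adjacent to every cycle vertex.
The cycle C_98 needs 2 colors (even cycle -> 2).
The hub is adjacent to every cycle vertex, so it must receive a new color distinct from all of them.
Chromatic number = 2 + 1 = 3.

3


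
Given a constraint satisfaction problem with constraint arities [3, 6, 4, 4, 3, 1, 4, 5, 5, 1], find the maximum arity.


The arities are: 3, 6, 4, 4, 3, 1, 4, 5, 5, 1.
Scan for the maximum value.
Maximum arity = 6.

6


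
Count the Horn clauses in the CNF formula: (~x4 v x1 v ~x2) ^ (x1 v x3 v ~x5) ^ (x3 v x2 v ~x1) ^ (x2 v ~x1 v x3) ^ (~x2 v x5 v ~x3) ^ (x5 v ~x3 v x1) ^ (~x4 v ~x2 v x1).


A Horn clause has at most one positive literal.
Clause 1: 1 positive lit(s) -> Horn
Clause 2: 2 positive lit(s) -> not Horn
Clause 3: 2 positive lit(s) -> not Horn
Clause 4: 2 positive lit(s) -> not Horn
Clause 5: 1 positive lit(s) -> Horn
Clause 6: 2 positive lit(s) -> not Horn
Clause 7: 1 positive lit(s) -> Horn
Total Horn clauses = 3.

3


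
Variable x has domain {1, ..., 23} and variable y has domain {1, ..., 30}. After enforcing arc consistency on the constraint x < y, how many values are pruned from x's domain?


For the constraint x < y, x needs a supporting value in y's domain.
x can be at most 29 (one less than y's maximum).
Valid x values from domain: 23 out of 23.
Pruned = 23 - 23 = 0.

0


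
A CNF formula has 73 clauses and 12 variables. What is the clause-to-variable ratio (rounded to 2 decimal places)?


Clause-to-variable ratio = clauses / variables.
73 / 12 = 6.08.

6.08


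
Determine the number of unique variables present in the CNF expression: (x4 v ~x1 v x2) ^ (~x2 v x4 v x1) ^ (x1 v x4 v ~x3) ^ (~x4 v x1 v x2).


Identify each distinct variable in the formula.
Variables found: x1, x2, x3, x4.
Total distinct variables = 4.

4


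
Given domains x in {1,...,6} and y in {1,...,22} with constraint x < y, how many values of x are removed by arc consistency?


For the constraint x < y, x needs a supporting value in y's domain.
x can be at most 21 (one less than y's maximum).
Valid x values from domain: 6 out of 6.
Pruned = 6 - 6 = 0.

0


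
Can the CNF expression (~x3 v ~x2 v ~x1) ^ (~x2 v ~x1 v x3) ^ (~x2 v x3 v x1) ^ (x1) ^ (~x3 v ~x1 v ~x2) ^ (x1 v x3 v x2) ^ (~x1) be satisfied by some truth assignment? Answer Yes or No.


Check all 8 possible truth assignments.
Number of satisfying assignments found: 0.
The formula is unsatisfiable.

No


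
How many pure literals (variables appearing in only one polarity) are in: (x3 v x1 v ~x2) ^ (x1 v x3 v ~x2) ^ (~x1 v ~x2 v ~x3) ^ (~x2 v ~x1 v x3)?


A pure literal appears in only one polarity across all clauses.
Pure literals: x2 (negative only).
Count = 1.

1


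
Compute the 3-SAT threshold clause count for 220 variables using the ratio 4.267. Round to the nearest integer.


The 3-SAT phase transition occurs at approximately 4.267 clauses per variable.
m = 4.267 * 220 = 938.74.
Rounded to nearest integer: 939.

939


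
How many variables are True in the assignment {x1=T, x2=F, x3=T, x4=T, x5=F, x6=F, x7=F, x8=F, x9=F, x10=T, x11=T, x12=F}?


The weight is the number of variables assigned True.
True variables: x1, x3, x4, x10, x11.
Weight = 5.

5


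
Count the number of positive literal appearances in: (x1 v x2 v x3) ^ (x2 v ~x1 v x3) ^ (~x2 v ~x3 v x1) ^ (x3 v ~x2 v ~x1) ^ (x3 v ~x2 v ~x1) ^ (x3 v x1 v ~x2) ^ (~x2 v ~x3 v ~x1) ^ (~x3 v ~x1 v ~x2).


Scan each clause for unnegated literals.
Clause 1: 3 positive; Clause 2: 2 positive; Clause 3: 1 positive; Clause 4: 1 positive; Clause 5: 1 positive; Clause 6: 2 positive; Clause 7: 0 positive; Clause 8: 0 positive.
Total positive literal occurrences = 10.

10


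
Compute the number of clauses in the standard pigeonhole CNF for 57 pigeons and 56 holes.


The PHP encoding has two parts:
1) At-least-one-hole clauses: 57 (one per pigeon, each with 56 literals).
2) At-most-one-pigeon-per-hole clauses: 56 holes * C(57,2) = 56 * 1596 = 89376.
Total clauses = 57 + 89376 = 89433.

89433


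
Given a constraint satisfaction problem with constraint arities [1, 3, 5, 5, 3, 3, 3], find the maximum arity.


The arities are: 1, 3, 5, 5, 3, 3, 3.
Scan for the maximum value.
Maximum arity = 5.

5


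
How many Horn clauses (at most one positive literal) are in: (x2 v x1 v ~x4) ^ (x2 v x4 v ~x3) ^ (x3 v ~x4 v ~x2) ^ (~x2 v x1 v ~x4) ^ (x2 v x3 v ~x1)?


A Horn clause has at most one positive literal.
Clause 1: 2 positive lit(s) -> not Horn
Clause 2: 2 positive lit(s) -> not Horn
Clause 3: 1 positive lit(s) -> Horn
Clause 4: 1 positive lit(s) -> Horn
Clause 5: 2 positive lit(s) -> not Horn
Total Horn clauses = 2.

2


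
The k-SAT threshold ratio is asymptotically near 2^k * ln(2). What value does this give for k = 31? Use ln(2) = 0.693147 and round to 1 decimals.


Using the asymptotic formula: threshold ~ 2^k * ln(2).
2^31 = 2147483648.
2147483648 * 0.693147 = 1488521848.2.

1488521848.2


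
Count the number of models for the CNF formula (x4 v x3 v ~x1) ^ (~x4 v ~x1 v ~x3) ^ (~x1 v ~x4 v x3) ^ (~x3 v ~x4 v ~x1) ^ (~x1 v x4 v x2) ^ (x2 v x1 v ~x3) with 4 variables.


Enumerate all 16 truth assignments over 4 variables.
Test each against every clause.
Satisfying assignments found: 7.

7


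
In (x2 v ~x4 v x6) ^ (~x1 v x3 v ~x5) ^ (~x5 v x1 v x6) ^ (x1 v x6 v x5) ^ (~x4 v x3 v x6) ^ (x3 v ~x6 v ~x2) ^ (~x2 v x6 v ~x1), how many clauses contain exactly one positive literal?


A definite clause has exactly one positive literal.
Clause 1: 2 positive -> not definite
Clause 2: 1 positive -> definite
Clause 3: 2 positive -> not definite
Clause 4: 3 positive -> not definite
Clause 5: 2 positive -> not definite
Clause 6: 1 positive -> definite
Clause 7: 1 positive -> definite
Definite clause count = 3.

3


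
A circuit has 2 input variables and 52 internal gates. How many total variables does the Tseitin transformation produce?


The Tseitin transformation introduces one auxiliary variable per gate.
Total variables = inputs + gates = 2 + 52 = 54.

54


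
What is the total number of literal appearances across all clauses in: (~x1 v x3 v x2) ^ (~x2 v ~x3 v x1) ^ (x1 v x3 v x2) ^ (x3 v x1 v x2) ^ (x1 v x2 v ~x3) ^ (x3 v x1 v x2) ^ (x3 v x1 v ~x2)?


Clause lengths: 3, 3, 3, 3, 3, 3, 3.
Sum = 3 + 3 + 3 + 3 + 3 + 3 + 3 = 21.

21


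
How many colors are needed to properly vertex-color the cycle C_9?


An odd cycle cannot be 2-colored: alternating two colors around the cycle returns to the start with a conflict.
Since 9 is odd, three colors are required (and three suffice).
Chromatic number = 3.

3


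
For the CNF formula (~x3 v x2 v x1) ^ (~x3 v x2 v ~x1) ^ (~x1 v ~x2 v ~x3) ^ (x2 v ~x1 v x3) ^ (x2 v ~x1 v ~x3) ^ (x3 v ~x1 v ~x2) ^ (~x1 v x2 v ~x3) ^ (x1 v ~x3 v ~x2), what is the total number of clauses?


Each group enclosed in parentheses joined by ^ is one clause.
Counting the conjuncts: 8 clauses.

8


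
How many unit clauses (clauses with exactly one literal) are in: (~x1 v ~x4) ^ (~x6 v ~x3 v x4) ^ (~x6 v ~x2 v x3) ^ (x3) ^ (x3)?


A unit clause contains exactly one literal.
Unit clauses found: (x3), (x3).
Count = 2.

2


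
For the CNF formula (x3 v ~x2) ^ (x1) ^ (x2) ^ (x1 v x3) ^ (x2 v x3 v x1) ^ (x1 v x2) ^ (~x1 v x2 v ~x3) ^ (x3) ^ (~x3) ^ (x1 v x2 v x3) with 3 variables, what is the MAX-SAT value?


Enumerate all 8 truth assignments.
For each, count how many of the 10 clauses are satisfied.
The formula is not fully satisfiable, so the maximum is below 10.
Maximum simultaneously satisfiable clauses = 9.

9


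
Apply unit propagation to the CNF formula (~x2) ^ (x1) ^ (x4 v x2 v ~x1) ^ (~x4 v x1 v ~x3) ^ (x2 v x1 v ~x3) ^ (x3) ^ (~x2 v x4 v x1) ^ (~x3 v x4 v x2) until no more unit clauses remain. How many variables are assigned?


Unit propagation repeatedly assigns the literal in any unit clause, then simplifies.
Assignments in order: x2 = F, x1 = T, x4 = T, x3 = T.
No further unit clauses remain.
Total variables assigned = 4.

4


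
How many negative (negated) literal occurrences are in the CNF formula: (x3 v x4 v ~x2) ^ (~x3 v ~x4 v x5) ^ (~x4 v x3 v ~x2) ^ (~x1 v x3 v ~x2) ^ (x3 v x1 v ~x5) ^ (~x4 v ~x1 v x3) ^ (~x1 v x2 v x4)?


Scan each clause for negated literals.
Clause 1: 1 negative; Clause 2: 2 negative; Clause 3: 2 negative; Clause 4: 2 negative; Clause 5: 1 negative; Clause 6: 2 negative; Clause 7: 1 negative.
Total negative literal occurrences = 11.

11


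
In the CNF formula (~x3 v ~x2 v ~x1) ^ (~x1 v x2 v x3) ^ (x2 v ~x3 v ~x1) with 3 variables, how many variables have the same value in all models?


Find all satisfying assignments: 5 model(s).
Check which variables have the same value in every model.
No variable is fixed across all models.
Backbone size = 0.

0


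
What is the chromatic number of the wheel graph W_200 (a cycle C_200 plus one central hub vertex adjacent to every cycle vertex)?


W_200 consists of the cycle C_200 together with a hub vertex adjacent to every cycle vertex.
The cycle C_200 needs 2 colors (even cycle -> 2).
The hub is adjacent to every cycle vertex, so it must receive a new color distinct from all of them.
Chromatic number = 2 + 1 = 3.

3


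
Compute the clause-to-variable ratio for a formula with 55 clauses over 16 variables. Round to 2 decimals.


Clause-to-variable ratio = clauses / variables.
55 / 16 = 3.44.

3.44


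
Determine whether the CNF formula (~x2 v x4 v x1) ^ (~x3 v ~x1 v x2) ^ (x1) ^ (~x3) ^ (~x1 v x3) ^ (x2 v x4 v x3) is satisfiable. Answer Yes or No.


Check all 16 possible truth assignments.
Number of satisfying assignments found: 0.
The formula is unsatisfiable.

No


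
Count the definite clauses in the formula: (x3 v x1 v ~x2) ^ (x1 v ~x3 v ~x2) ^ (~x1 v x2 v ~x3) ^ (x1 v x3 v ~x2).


A definite clause has exactly one positive literal.
Clause 1: 2 positive -> not definite
Clause 2: 1 positive -> definite
Clause 3: 1 positive -> definite
Clause 4: 2 positive -> not definite
Definite clause count = 2.

2


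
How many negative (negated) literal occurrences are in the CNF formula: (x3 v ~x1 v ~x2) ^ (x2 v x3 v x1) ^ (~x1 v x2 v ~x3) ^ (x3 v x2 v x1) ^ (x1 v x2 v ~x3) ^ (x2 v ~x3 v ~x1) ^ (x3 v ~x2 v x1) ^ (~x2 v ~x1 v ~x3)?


Scan each clause for negated literals.
Clause 1: 2 negative; Clause 2: 0 negative; Clause 3: 2 negative; Clause 4: 0 negative; Clause 5: 1 negative; Clause 6: 2 negative; Clause 7: 1 negative; Clause 8: 3 negative.
Total negative literal occurrences = 11.

11


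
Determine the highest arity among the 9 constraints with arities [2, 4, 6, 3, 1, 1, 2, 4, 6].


The arities are: 2, 4, 6, 3, 1, 1, 2, 4, 6.
Scan for the maximum value.
Maximum arity = 6.

6


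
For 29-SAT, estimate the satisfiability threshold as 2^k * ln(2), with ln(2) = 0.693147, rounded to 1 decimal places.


Using the asymptotic formula: threshold ~ 2^k * ln(2).
2^29 = 536870912.
536870912 * 0.693147 = 372130462.0.

372130462.0


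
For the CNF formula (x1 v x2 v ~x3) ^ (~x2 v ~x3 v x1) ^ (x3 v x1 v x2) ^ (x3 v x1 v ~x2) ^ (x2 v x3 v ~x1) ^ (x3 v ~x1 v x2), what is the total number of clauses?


Each group enclosed in parentheses joined by ^ is one clause.
Counting the conjuncts: 6 clauses.

6


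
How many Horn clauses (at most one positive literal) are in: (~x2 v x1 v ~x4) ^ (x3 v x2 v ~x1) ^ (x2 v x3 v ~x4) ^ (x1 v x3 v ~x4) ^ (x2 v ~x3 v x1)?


A Horn clause has at most one positive literal.
Clause 1: 1 positive lit(s) -> Horn
Clause 2: 2 positive lit(s) -> not Horn
Clause 3: 2 positive lit(s) -> not Horn
Clause 4: 2 positive lit(s) -> not Horn
Clause 5: 2 positive lit(s) -> not Horn
Total Horn clauses = 1.

1


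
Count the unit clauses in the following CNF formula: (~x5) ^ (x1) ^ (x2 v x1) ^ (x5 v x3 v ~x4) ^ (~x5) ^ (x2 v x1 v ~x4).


A unit clause contains exactly one literal.
Unit clauses found: (~x5), (x1), (~x5).
Count = 3.

3


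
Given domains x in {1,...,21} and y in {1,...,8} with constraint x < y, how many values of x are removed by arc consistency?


For the constraint x < y, x needs a supporting value in y's domain.
x can be at most 7 (one less than y's maximum).
Valid x values from domain: 7 out of 21.
Pruned = 21 - 7 = 14.

14


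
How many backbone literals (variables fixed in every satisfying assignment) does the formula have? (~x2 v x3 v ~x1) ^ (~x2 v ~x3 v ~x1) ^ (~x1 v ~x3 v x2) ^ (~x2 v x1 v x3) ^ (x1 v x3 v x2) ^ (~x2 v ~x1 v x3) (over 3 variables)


Find all satisfying assignments: 3 model(s).
Check which variables have the same value in every model.
No variable is fixed across all models.
Backbone size = 0.

0


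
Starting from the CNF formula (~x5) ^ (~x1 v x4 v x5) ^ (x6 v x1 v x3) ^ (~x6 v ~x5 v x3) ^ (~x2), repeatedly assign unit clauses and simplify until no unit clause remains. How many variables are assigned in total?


Unit propagation repeatedly assigns the literal in any unit clause, then simplifies.
Assignments in order: x5 = F, x2 = F.
No further unit clauses remain.
Total variables assigned = 2.

2


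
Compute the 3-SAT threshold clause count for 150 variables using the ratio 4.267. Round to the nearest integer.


The 3-SAT phase transition occurs at approximately 4.267 clauses per variable.
m = 4.267 * 150 = 640.05.
Rounded to nearest integer: 640.

640


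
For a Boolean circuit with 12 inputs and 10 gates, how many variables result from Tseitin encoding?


The Tseitin transformation introduces one auxiliary variable per gate.
Total variables = inputs + gates = 12 + 10 = 22.

22


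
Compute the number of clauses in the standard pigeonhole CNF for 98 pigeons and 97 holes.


The PHP encoding has two parts:
1) At-least-one-hole clauses: 98 (one per pigeon, each with 97 literals).
2) At-most-one-pigeon-per-hole clauses: 97 holes * C(98,2) = 97 * 4753 = 461041.
Total clauses = 98 + 461041 = 461139.

461139


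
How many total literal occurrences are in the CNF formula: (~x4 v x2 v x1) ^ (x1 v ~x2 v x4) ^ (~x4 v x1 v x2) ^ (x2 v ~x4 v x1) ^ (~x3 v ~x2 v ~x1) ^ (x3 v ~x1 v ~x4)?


Clause lengths: 3, 3, 3, 3, 3, 3.
Sum = 3 + 3 + 3 + 3 + 3 + 3 = 18.

18


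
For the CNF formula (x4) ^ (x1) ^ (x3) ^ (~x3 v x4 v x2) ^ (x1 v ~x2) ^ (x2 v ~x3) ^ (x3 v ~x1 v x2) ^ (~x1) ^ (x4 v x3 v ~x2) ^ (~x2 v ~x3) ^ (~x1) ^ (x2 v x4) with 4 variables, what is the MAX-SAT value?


Enumerate all 16 truth assignments.
For each, count how many of the 12 clauses are satisfied.
The formula is not fully satisfiable, so the maximum is below 12.
Maximum simultaneously satisfiable clauses = 10.

10


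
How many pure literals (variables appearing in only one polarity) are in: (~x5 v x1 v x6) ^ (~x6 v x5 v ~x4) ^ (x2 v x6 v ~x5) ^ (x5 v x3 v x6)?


A pure literal appears in only one polarity across all clauses.
Pure literals: x1 (positive only), x2 (positive only), x3 (positive only), x4 (negative only).
Count = 4.

4


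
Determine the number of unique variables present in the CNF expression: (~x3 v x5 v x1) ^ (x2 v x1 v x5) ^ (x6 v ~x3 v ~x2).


Identify each distinct variable in the formula.
Variables found: x1, x2, x3, x5, x6.
Total distinct variables = 5.

5


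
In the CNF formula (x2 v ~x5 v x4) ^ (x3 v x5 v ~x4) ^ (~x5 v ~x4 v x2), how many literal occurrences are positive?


Scan each clause for unnegated literals.
Clause 1: 2 positive; Clause 2: 2 positive; Clause 3: 1 positive.
Total positive literal occurrences = 5.

5


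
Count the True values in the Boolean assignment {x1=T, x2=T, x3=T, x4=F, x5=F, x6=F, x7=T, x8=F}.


The weight is the number of variables assigned True.
True variables: x1, x2, x3, x7.
Weight = 4.

4


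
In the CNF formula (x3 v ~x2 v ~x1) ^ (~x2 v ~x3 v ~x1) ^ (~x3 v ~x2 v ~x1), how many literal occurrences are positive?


Scan each clause for unnegated literals.
Clause 1: 1 positive; Clause 2: 0 positive; Clause 3: 0 positive.
Total positive literal occurrences = 1.

1


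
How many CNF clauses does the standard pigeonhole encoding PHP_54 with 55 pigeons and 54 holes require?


The PHP encoding has two parts:
1) At-least-one-hole clauses: 55 (one per pigeon, each with 54 literals).
2) At-most-one-pigeon-per-hole clauses: 54 holes * C(55,2) = 54 * 1485 = 80190.
Total clauses = 55 + 80190 = 80245.

80245


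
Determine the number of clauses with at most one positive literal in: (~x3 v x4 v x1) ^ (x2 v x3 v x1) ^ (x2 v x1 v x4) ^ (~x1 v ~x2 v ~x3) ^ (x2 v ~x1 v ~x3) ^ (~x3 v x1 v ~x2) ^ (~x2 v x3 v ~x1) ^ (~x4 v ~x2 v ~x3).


A Horn clause has at most one positive literal.
Clause 1: 2 positive lit(s) -> not Horn
Clause 2: 3 positive lit(s) -> not Horn
Clause 3: 3 positive lit(s) -> not Horn
Clause 4: 0 positive lit(s) -> Horn
Clause 5: 1 positive lit(s) -> Horn
Clause 6: 1 positive lit(s) -> Horn
Clause 7: 1 positive lit(s) -> Horn
Clause 8: 0 positive lit(s) -> Horn
Total Horn clauses = 5.

5


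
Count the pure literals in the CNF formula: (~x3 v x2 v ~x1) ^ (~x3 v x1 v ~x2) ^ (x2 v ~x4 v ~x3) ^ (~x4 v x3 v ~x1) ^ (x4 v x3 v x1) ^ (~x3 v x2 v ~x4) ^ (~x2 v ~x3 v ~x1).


A pure literal appears in only one polarity across all clauses.
No pure literals found.
Count = 0.

0


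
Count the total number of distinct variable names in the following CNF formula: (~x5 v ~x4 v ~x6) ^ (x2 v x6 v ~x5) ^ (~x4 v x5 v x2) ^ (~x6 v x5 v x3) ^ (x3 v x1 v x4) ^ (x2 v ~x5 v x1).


Identify each distinct variable in the formula.
Variables found: x1, x2, x3, x4, x5, x6.
Total distinct variables = 6.

6


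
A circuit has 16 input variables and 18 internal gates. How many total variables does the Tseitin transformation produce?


The Tseitin transformation introduces one auxiliary variable per gate.
Total variables = inputs + gates = 16 + 18 = 34.

34


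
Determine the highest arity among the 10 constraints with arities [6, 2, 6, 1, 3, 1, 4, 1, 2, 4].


The arities are: 6, 2, 6, 1, 3, 1, 4, 1, 2, 4.
Scan for the maximum value.
Maximum arity = 6.

6


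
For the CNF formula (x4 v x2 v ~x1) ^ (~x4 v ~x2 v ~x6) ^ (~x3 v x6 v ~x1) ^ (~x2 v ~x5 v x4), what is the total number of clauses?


Each group enclosed in parentheses joined by ^ is one clause.
Counting the conjuncts: 4 clauses.

4


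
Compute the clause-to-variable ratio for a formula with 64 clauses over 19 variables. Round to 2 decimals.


Clause-to-variable ratio = clauses / variables.
64 / 19 = 3.37.

3.37


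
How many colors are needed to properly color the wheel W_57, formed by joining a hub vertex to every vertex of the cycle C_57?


W_57 consists of the cycle C_57 together with a hub vertex adjacent to every cycle vertex.
The cycle C_57 needs 3 colors (odd cycle -> 3).
The hub is adjacent to every cycle vertex, so it must receive a new color distinct from all of them.
Chromatic number = 3 + 1 = 4.

4


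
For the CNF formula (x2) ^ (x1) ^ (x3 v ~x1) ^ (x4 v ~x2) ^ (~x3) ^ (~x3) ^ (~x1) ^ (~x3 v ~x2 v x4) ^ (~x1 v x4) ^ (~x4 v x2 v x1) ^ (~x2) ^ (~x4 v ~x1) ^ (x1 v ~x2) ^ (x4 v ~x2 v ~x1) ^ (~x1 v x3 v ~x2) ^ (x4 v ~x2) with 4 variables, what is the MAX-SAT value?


Enumerate all 16 truth assignments.
For each, count how many of the 16 clauses are satisfied.
The formula is not fully satisfiable, so the maximum is below 16.
Maximum simultaneously satisfiable clauses = 14.

14


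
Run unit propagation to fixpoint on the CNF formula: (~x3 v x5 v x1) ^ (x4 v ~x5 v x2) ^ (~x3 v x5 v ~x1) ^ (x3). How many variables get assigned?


Unit propagation repeatedly assigns the literal in any unit clause, then simplifies.
Assignments in order: x3 = T.
No further unit clauses remain.
Total variables assigned = 1.

1


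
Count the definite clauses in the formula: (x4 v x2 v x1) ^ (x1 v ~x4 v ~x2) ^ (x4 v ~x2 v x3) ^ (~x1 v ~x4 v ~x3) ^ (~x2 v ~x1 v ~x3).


A definite clause has exactly one positive literal.
Clause 1: 3 positive -> not definite
Clause 2: 1 positive -> definite
Clause 3: 2 positive -> not definite
Clause 4: 0 positive -> not definite
Clause 5: 0 positive -> not definite
Definite clause count = 1.

1


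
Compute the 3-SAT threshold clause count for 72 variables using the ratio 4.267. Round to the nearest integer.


The 3-SAT phase transition occurs at approximately 4.267 clauses per variable.
m = 4.267 * 72 = 307.224.
Rounded to nearest integer: 307.

307


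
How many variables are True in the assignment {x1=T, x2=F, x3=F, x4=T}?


The weight is the number of variables assigned True.
True variables: x1, x4.
Weight = 2.

2


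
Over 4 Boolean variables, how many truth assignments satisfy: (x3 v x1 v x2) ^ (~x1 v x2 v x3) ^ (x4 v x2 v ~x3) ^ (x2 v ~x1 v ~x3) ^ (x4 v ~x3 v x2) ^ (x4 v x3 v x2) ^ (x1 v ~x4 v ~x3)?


Enumerate all 16 truth assignments over 4 variables.
Test each against every clause.
Satisfying assignments found: 7.

7


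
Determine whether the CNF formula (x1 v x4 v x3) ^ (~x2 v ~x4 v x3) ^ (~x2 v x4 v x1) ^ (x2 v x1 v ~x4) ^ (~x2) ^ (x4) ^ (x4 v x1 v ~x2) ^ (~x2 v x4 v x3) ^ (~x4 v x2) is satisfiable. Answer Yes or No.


Check all 16 possible truth assignments.
Number of satisfying assignments found: 0.
The formula is unsatisfiable.

No


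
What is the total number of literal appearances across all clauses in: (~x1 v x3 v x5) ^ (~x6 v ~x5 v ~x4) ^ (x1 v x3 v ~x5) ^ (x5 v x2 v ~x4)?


Clause lengths: 3, 3, 3, 3.
Sum = 3 + 3 + 3 + 3 = 12.

12


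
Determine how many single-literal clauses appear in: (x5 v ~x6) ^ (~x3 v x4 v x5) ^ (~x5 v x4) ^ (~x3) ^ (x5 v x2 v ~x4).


A unit clause contains exactly one literal.
Unit clauses found: (~x3).
Count = 1.

1


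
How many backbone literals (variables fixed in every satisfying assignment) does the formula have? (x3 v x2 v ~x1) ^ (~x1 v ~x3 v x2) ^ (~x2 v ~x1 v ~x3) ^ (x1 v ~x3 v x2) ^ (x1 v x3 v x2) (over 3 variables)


Find all satisfying assignments: 3 model(s).
Check which variables have the same value in every model.
Fixed variables: x2=T.
Backbone size = 1.

1


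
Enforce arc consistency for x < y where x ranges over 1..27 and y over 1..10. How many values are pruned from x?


For the constraint x < y, x needs a supporting value in y's domain.
x can be at most 9 (one less than y's maximum).
Valid x values from domain: 9 out of 27.
Pruned = 27 - 9 = 18.

18


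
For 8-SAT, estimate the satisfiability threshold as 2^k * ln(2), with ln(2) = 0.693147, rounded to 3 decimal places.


Using the asymptotic formula: threshold ~ 2^k * ln(2).
2^8 = 256.
256 * 0.693147 = 177.446.

177.446


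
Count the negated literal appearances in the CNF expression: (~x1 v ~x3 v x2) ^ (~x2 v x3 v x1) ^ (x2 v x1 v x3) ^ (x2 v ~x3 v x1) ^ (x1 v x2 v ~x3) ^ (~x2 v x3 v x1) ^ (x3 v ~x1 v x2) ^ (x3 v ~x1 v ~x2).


Scan each clause for negated literals.
Clause 1: 2 negative; Clause 2: 1 negative; Clause 3: 0 negative; Clause 4: 1 negative; Clause 5: 1 negative; Clause 6: 1 negative; Clause 7: 1 negative; Clause 8: 2 negative.
Total negative literal occurrences = 9.

9


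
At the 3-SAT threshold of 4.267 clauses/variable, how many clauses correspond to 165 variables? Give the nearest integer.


The 3-SAT phase transition occurs at approximately 4.267 clauses per variable.
m = 4.267 * 165 = 704.055.
Rounded to nearest integer: 704.

704


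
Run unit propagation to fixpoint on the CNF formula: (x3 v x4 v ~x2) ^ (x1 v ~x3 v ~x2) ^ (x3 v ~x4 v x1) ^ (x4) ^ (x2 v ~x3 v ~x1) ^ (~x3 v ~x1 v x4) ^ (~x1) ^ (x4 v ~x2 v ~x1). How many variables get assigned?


Unit propagation repeatedly assigns the literal in any unit clause, then simplifies.
Assignments in order: x4 = T, x1 = F, x3 = T, x2 = F.
No further unit clauses remain.
Total variables assigned = 4.

4


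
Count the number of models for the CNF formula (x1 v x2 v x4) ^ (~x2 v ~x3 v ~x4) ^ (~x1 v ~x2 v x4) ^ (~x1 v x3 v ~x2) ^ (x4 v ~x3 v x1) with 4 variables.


Enumerate all 16 truth assignments over 4 variables.
Test each against every clause.
Satisfying assignments found: 8.

8


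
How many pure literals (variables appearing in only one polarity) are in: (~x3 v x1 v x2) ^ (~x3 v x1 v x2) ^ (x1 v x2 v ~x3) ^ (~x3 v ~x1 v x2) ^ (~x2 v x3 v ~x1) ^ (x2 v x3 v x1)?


A pure literal appears in only one polarity across all clauses.
No pure literals found.
Count = 0.

0


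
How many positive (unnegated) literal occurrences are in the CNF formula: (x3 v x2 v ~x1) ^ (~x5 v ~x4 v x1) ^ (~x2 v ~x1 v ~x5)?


Scan each clause for unnegated literals.
Clause 1: 2 positive; Clause 2: 1 positive; Clause 3: 0 positive.
Total positive literal occurrences = 3.

3


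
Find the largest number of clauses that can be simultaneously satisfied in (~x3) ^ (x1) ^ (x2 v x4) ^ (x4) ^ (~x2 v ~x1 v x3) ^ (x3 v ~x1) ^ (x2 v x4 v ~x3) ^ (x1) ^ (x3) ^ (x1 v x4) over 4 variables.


Enumerate all 16 truth assignments.
For each, count how many of the 10 clauses are satisfied.
The formula is not fully satisfiable, so the maximum is below 10.
Maximum simultaneously satisfiable clauses = 9.

9


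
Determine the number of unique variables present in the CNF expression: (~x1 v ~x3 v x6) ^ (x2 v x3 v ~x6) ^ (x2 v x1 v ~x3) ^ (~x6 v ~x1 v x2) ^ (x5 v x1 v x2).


Identify each distinct variable in the formula.
Variables found: x1, x2, x3, x5, x6.
Total distinct variables = 5.

5


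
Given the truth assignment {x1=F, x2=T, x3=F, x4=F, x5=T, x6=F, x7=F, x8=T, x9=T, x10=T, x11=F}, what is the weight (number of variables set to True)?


The weight is the number of variables assigned True.
True variables: x2, x5, x8, x9, x10.
Weight = 5.

5


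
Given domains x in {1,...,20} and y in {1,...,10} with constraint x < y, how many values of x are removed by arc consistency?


For the constraint x < y, x needs a supporting value in y's domain.
x can be at most 9 (one less than y's maximum).
Valid x values from domain: 9 out of 20.
Pruned = 20 - 9 = 11.

11


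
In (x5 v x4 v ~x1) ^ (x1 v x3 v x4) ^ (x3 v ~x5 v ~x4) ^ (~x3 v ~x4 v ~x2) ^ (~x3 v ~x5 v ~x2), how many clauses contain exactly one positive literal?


A definite clause has exactly one positive literal.
Clause 1: 2 positive -> not definite
Clause 2: 3 positive -> not definite
Clause 3: 1 positive -> definite
Clause 4: 0 positive -> not definite
Clause 5: 0 positive -> not definite
Definite clause count = 1.

1


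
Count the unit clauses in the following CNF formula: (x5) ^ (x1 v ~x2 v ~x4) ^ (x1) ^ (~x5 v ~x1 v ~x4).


A unit clause contains exactly one literal.
Unit clauses found: (x5), (x1).
Count = 2.

2


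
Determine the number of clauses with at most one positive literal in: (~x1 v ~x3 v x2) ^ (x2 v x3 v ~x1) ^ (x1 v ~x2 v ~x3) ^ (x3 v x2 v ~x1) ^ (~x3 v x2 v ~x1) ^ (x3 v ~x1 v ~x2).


A Horn clause has at most one positive literal.
Clause 1: 1 positive lit(s) -> Horn
Clause 2: 2 positive lit(s) -> not Horn
Clause 3: 1 positive lit(s) -> Horn
Clause 4: 2 positive lit(s) -> not Horn
Clause 5: 1 positive lit(s) -> Horn
Clause 6: 1 positive lit(s) -> Horn
Total Horn clauses = 4.

4


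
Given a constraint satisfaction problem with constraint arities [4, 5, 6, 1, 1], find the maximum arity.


The arities are: 4, 5, 6, 1, 1.
Scan for the maximum value.
Maximum arity = 6.

6


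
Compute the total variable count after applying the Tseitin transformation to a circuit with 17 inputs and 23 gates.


The Tseitin transformation introduces one auxiliary variable per gate.
Total variables = inputs + gates = 17 + 23 = 40.

40


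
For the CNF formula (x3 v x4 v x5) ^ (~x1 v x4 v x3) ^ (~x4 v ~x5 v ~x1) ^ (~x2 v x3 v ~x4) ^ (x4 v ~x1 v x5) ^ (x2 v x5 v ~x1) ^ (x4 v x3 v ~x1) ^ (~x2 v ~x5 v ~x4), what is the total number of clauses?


Each group enclosed in parentheses joined by ^ is one clause.
Counting the conjuncts: 8 clauses.

8


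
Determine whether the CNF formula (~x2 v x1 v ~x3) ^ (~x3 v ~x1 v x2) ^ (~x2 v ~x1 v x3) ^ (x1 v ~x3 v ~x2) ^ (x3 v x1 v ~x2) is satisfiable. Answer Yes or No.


Check all 8 possible truth assignments.
Number of satisfying assignments found: 4.
The formula is satisfiable.

Yes


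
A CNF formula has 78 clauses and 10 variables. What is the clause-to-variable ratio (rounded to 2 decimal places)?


Clause-to-variable ratio = clauses / variables.
78 / 10 = 7.8.

7.8


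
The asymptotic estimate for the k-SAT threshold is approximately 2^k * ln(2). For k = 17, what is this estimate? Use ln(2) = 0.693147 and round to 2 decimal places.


Using the asymptotic formula: threshold ~ 2^k * ln(2).
2^17 = 131072.
131072 * 0.693147 = 90852.16.

90852.16


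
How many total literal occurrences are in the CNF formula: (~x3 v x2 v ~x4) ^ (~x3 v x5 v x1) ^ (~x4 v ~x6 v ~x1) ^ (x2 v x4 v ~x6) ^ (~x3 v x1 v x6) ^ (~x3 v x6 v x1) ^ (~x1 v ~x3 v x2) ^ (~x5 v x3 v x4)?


Clause lengths: 3, 3, 3, 3, 3, 3, 3, 3.
Sum = 3 + 3 + 3 + 3 + 3 + 3 + 3 + 3 = 24.

24


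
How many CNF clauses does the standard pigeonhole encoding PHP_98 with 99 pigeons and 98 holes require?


The PHP encoding has two parts:
1) At-least-one-hole clauses: 99 (one per pigeon, each with 98 literals).
2) At-most-one-pigeon-per-hole clauses: 98 holes * C(99,2) = 98 * 4851 = 475398.
Total clauses = 99 + 475398 = 475497.

475497


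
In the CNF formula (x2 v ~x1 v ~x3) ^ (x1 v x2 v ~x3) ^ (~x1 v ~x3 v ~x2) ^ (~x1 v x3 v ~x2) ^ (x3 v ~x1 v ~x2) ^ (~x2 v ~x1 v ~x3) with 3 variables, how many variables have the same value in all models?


Find all satisfying assignments: 4 model(s).
Check which variables have the same value in every model.
No variable is fixed across all models.
Backbone size = 0.

0


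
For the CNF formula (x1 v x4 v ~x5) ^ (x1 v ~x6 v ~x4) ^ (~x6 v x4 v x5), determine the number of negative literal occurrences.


Scan each clause for negated literals.
Clause 1: 1 negative; Clause 2: 2 negative; Clause 3: 1 negative.
Total negative literal occurrences = 4.

4


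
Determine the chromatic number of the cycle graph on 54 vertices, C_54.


A cycle on an even number of vertices is bipartite: alternate two colors around the cycle.
Since 54 is even, two colors suffice, and at least two are needed because the graph has edges.
Chromatic number = 2.

2


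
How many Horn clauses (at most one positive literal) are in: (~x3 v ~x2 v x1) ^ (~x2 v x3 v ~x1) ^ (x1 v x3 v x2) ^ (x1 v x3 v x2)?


A Horn clause has at most one positive literal.
Clause 1: 1 positive lit(s) -> Horn
Clause 2: 1 positive lit(s) -> Horn
Clause 3: 3 positive lit(s) -> not Horn
Clause 4: 3 positive lit(s) -> not Horn
Total Horn clauses = 2.

2


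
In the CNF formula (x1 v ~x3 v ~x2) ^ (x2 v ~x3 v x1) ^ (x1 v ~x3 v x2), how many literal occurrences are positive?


Scan each clause for unnegated literals.
Clause 1: 1 positive; Clause 2: 2 positive; Clause 3: 2 positive.
Total positive literal occurrences = 5.

5


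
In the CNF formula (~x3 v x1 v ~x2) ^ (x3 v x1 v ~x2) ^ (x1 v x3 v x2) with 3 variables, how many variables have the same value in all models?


Find all satisfying assignments: 5 model(s).
Check which variables have the same value in every model.
No variable is fixed across all models.
Backbone size = 0.

0


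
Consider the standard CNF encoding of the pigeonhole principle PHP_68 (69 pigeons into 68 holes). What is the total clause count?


The PHP encoding has two parts:
1) At-least-one-hole clauses: 69 (one per pigeon, each with 68 literals).
2) At-most-one-pigeon-per-hole clauses: 68 holes * C(69,2) = 68 * 2346 = 159528.
Total clauses = 69 + 159528 = 159597.

159597


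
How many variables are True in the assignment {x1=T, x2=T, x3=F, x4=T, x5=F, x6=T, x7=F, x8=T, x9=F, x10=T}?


The weight is the number of variables assigned True.
True variables: x1, x2, x4, x6, x8, x10.
Weight = 6.

6
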